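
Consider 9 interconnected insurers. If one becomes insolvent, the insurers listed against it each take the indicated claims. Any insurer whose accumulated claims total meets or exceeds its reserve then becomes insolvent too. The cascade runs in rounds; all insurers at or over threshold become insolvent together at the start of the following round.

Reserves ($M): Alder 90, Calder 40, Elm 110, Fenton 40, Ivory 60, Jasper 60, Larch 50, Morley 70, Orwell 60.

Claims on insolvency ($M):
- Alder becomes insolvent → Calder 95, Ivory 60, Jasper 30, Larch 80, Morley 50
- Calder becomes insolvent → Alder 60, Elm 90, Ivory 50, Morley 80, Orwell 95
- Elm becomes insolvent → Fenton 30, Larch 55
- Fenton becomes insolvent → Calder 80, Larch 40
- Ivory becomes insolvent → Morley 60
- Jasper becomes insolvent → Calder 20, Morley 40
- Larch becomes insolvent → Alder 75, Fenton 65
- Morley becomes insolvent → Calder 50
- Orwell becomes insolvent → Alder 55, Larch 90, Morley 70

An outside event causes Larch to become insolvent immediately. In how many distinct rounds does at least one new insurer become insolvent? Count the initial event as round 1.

5

Round 1 — Larch becomes insolvent (initial).
  Alder: +75 → 75 < 90
  Fenton: +65 → 65 ≥ 40
Round 2 — Fenton becomes insolvent.
  Calder: +80 → 80 ≥ 40
Round 3 — Calder becomes insolvent.
  Alder: +60 → 135 ≥ 90
  Elm: +90 → 90 < 110
  Ivory: +50 → 50 < 60
  Morley: +80 → 80 ≥ 70
  Orwell: +95 → 95 ≥ 60
Round 4 — Alder, Morley, Orwell become insolvent.
  Ivory: +60 → 110 ≥ 60
  Jasper: +30 → 30 < 60
Round 5 — Ivory becomes insolvent.
No further insolvencies.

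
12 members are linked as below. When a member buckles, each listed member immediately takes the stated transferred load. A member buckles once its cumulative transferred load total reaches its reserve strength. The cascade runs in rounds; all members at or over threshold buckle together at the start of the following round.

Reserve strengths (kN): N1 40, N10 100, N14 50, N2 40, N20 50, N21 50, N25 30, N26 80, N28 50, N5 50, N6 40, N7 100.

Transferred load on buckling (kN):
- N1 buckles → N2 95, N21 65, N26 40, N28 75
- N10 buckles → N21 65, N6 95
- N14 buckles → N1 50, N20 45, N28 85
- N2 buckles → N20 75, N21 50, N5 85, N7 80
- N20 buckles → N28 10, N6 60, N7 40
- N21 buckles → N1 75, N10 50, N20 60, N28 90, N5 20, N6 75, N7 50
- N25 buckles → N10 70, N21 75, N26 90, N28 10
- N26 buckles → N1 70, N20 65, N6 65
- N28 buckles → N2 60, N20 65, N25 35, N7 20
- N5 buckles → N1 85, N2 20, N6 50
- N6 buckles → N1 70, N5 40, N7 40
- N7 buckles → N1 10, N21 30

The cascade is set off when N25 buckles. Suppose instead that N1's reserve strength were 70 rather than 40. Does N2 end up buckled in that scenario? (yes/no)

yes

With N1's reserve strength at 70:
Round 1 — N25 buckles (initial).
  N10: +70 → 70 < 100
  N21: +75 → 75 ≥ 50
  N26: +90 → 90 ≥ 80
  N28: +10 → 10 < 50
Round 2 — N21, N26 buckle.
  N1: +75+70 → 145 ≥ 70
  N10: +50 → 120 ≥ 100
  N20: +60+65 → 125 ≥ 50
  N28: +90 → 100 ≥ 50
  N5: +20 → 20 < 50
  N6: +75+65 → 140 ≥ 40
  N7: +50 → 50 < 100
Round 3 — N1, N10, N20, N28, N6 buckle.
  N2: +95+60 → 155 ≥ 40
  N5: +40 → 60 ≥ 50
  N7: +40+20+40 → 150 ≥ 100
Round 4 — N2, N5, N7 buckle.
No further bucklings.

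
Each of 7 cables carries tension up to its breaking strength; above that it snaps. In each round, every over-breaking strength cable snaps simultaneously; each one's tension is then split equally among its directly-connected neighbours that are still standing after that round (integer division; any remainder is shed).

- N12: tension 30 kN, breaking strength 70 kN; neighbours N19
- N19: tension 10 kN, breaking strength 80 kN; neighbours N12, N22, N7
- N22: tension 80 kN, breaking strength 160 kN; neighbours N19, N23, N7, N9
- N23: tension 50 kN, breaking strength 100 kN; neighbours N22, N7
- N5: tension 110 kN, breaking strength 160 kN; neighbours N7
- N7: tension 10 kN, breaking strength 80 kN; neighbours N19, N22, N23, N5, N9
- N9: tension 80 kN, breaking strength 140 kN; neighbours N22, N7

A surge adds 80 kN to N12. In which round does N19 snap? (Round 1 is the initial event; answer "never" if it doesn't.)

Round 1 — N12 at 110 > 70. N12 snaps.
  N12 sheds 110 kN to N19: 110 each.
    N19: 10+110 = 120 > 80
Round 2 — N19 snaps.
  N19 sheds 120 kN to N22, N7: 60 each.
    N22: 80+60 = 140 ≤ 160
    N7: 10+60 = 70 ≤ 80
No further breaks.

2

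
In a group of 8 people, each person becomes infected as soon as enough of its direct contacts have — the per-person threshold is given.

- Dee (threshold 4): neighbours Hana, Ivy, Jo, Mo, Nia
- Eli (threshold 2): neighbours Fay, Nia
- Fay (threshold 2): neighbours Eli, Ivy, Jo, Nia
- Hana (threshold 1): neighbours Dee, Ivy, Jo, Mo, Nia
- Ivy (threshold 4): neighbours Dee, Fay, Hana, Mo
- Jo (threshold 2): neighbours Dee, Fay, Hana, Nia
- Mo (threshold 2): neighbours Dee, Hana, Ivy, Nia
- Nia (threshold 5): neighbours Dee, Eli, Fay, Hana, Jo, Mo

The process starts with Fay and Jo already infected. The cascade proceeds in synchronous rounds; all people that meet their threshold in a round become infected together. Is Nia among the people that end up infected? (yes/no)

Round 1 — Fay, Jo become infected (initial).
Round 2 — checking thresholds:
  Dee: 1 of 5 neighbours < 4, holds.
  Eli: 1 of 2 neighbours < 2, holds.
  Hana: 1 of 5 neighbours ≥ 1, becomes infected.
  Ivy: 1 of 4 neighbours < 4, holds.
  Nia: 2 of 6 neighbours < 5, holds.
Round 3 — no new infections; cascade stops.

no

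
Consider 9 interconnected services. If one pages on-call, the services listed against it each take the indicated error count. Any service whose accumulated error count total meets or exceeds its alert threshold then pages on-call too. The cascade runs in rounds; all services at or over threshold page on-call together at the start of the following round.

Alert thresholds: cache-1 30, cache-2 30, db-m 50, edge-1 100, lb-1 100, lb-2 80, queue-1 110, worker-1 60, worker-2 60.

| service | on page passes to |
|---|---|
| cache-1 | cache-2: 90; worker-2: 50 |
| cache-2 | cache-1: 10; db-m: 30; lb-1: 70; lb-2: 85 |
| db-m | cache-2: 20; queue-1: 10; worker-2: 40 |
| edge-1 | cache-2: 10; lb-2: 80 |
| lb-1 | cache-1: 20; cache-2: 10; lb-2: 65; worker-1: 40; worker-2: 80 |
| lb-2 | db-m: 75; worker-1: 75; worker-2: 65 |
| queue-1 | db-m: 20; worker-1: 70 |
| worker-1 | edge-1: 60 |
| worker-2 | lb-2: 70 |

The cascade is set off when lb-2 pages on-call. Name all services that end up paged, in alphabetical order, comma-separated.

Round 1 — lb-2 pages on-call (initial).
  db-m: +75 → 75 ≥ 50
  worker-1: +75 → 75 ≥ 60
  worker-2: +65 → 65 ≥ 60
Round 2 — db-m, worker-1, worker-2 page on-call.
  cache-2: +20 → 20 < 30
  edge-1: +60 → 60 < 100
  queue-1: +10 → 10 < 110
No further pages.

db-m, lb-2, worker-1, worker-2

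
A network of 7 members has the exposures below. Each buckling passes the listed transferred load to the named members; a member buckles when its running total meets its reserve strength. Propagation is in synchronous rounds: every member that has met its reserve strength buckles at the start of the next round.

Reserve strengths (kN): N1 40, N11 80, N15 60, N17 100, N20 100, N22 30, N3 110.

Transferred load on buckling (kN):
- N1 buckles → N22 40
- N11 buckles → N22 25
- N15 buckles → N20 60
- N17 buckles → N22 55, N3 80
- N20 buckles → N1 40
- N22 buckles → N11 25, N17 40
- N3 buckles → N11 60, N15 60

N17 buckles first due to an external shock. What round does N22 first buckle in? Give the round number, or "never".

2

Round 1 — N17 buckles (initial).
  N22: +55 → 55 ≥ 30
  N3: +80 → 80 < 110
Round 2 — N22 buckles.
  N11: +25 → 25 < 80
No further bucklings.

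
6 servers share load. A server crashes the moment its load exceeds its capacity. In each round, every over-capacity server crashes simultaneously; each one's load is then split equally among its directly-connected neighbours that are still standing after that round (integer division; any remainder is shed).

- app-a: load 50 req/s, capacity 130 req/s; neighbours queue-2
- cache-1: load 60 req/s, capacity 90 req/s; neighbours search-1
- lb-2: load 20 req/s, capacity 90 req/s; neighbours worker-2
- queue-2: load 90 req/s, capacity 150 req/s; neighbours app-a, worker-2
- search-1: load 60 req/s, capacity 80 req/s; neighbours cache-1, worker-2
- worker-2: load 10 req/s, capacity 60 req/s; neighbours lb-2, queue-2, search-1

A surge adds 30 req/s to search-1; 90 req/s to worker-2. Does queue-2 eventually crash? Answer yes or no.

Round 1 — search-1 at 90 > 80; worker-2 at 100 > 60. search-1, worker-2 crash.
  search-1 sheds 90 req/s to cache-1: 90 each.
    cache-1: 60+90 = 150 > 90
  worker-2 sheds 100 req/s to lb-2, queue-2: 50 each.
    lb-2: 20+50 = 70 ≤ 90
    queue-2: 90+50 = 140 ≤ 150
Round 2 — cache-1 crashes.
  cache-1 sheds 150 req/s: no online neighbours, lost.
No further crashes.

no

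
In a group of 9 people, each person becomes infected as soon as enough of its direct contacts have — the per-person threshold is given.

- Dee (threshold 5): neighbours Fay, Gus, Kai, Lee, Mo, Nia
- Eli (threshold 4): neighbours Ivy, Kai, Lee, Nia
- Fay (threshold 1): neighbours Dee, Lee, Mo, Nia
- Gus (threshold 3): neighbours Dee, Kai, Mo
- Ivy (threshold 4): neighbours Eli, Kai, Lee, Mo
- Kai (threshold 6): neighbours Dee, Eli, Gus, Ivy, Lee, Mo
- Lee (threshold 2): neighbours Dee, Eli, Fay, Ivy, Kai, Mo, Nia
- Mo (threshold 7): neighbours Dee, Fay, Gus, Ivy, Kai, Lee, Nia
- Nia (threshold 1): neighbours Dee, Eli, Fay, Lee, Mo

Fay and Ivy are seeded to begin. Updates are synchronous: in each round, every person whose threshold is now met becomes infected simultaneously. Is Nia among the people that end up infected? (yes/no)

yes

Round 1 — Fay, Ivy become infected (initial).
Round 2 — checking thresholds:
  Dee: 1 of 6 neighbours < 5, holds.
  Eli: 1 of 4 neighbours < 4, holds.
  Kai: 1 of 6 neighbours < 6, holds.
  Lee: 2 of 7 neighbours ≥ 2, becomes infected.
  Mo: 2 of 7 neighbours < 7, holds.
  Nia: 1 of 5 neighbours ≥ 1, becomes infected.
Round 3 — no new infections; cascade stops.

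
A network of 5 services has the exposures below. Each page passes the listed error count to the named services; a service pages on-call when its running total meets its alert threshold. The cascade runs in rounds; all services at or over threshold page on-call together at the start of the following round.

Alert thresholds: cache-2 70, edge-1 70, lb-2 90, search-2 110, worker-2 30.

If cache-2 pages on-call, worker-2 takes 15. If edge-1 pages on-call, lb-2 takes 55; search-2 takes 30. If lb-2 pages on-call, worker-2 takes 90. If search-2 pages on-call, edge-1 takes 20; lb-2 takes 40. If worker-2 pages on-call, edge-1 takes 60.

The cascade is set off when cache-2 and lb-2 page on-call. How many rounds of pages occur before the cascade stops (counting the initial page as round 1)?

Round 1 — cache-2, lb-2 page on-call (initial).
  worker-2: +15+90 → 105 ≥ 30
Round 2 — worker-2 pages on-call.
  edge-1: +60 → 60 < 70
No further pages.

2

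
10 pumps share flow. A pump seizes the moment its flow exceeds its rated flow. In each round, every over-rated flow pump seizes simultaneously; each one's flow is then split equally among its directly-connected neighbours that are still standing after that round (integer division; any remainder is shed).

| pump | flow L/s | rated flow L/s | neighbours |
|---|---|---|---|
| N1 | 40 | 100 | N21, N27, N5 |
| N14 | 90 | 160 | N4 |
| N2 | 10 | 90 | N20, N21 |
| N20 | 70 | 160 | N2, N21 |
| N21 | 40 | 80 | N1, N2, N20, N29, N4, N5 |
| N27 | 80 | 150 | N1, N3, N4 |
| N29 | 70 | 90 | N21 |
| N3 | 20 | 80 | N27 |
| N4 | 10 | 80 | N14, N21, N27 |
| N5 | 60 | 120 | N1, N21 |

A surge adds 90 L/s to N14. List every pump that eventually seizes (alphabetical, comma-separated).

Round 1 — N14 at 180 > 160. N14 seizes.
  N14 sheds 180 L/s to N4: 180 each.
    N4: 10+180 = 190 > 80
Round 2 — N4 seizes.
  N4 sheds 190 L/s to N21, N27: 95 each.
    N21: 40+95 = 135 > 80
    N27: 80+95 = 175 > 150
Round 3 — N21, N27 seize.
  N21 sheds 135 L/s to N1, N2, N20, N29, N5: 27 each.
    N1: 40+27 = 67 ≤ 100
    N2: 10+27 = 37 ≤ 90
    N20: 70+27 = 97 ≤ 160
    N29: 70+27 = 97 > 90
    N5: 60+27 = 87 ≤ 120
  N27 sheds 175 L/s to N1, N3: 87 each (1 lost).
    N1: 67+87 = 154 > 100
    N3: 20+87 = 107 > 80
Round 4 — N1, N29, N3 seize.
  N1 sheds 154 L/s to N5: 154 each.
    N5: 87+154 = 241 > 120
  N29 sheds 97 L/s: no online neighbours, lost.
  N3 sheds 107 L/s: no online neighbours, lost.
Round 5 — N5 seizes.
  N5 sheds 241 L/s: no online neighbours, lost.
No further seizures.

N1, N14, N21, N27, N29, N3, N4, N5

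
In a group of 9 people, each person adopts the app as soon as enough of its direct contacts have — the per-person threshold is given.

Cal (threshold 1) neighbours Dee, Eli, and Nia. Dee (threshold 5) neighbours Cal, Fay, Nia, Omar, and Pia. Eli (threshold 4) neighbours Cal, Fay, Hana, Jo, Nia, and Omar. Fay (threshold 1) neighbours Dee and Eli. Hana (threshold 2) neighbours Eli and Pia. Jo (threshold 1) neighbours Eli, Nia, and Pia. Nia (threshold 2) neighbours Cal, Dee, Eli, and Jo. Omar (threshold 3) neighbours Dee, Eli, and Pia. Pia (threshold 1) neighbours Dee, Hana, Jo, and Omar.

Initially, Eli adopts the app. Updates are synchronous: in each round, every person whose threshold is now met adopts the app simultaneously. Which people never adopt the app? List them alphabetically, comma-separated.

Round 1 — Eli adopts the app (initial).
Round 2 — checking thresholds:
  Cal: 1 of 3 neighbours ≥ 1, adopts the app.
  Fay: 1 of 2 neighbours ≥ 1, adopts the app.
  Hana: 1 of 2 neighbours < 2, not yet.
  Jo: 1 of 3 neighbours ≥ 1, adopts the app.
  Nia: 1 of 4 neighbours < 2, not yet.
  Omar: 1 of 3 neighbours < 3, not yet.
Round 3 — checking thresholds:
  Dee: 2 of 5 neighbours < 5, not yet.
  Hana: 1 of 2 neighbours < 2, not yet.
  Nia: 3 of 4 neighbours ≥ 2, adopts the app.
  Omar: 1 of 3 neighbours < 3, not yet.
  Pia: 1 of 4 neighbours ≥ 1, adopts the app.
Round 4 — checking thresholds:
  Dee: 4 of 5 neighbours < 5, not yet.
  Hana: 2 of 2 neighbours ≥ 2, adopts the app.
  Omar: 2 of 3 neighbours < 3, not yet.
Round 5 — no new adoptions; cascade stops.

Dee, Omar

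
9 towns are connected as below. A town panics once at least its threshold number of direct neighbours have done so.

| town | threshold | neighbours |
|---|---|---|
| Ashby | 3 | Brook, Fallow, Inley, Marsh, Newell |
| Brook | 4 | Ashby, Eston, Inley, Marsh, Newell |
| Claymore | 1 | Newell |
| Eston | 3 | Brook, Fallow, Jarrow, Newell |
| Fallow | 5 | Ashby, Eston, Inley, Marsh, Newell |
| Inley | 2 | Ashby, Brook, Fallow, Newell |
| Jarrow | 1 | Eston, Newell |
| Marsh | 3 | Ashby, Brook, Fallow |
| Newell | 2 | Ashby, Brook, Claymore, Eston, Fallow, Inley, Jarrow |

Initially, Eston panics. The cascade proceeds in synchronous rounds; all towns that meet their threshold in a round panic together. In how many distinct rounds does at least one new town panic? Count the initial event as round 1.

4

Round 1 — Eston panics (initial).
Round 2 — checking thresholds:
  Brook: 1 of 5 neighbours < 4, below threshold.
  Fallow: 1 of 5 neighbours < 5, below threshold.
  Jarrow: 1 of 2 neighbours ≥ 1, panics.
  Newell: 1 of 7 neighbours < 2, below threshold.
Round 3 — checking thresholds:
  Brook: 1 of 5 neighbours < 4, below threshold.
  Fallow: 1 of 5 neighbours < 5, below threshold.
  Newell: 2 of 7 neighbours ≥ 2, panics.
Round 4 — checking thresholds:
  Ashby: 1 of 5 neighbours < 3, below threshold.
  Brook: 2 of 5 neighbours < 4, below threshold.
  Claymore: 1 of 1 neighbours ≥ 1, panics.
  Fallow: 2 of 5 neighbours < 5, below threshold.
  Inley: 1 of 4 neighbours < 2, below threshold.
Round 5 — no new panics; cascade stops.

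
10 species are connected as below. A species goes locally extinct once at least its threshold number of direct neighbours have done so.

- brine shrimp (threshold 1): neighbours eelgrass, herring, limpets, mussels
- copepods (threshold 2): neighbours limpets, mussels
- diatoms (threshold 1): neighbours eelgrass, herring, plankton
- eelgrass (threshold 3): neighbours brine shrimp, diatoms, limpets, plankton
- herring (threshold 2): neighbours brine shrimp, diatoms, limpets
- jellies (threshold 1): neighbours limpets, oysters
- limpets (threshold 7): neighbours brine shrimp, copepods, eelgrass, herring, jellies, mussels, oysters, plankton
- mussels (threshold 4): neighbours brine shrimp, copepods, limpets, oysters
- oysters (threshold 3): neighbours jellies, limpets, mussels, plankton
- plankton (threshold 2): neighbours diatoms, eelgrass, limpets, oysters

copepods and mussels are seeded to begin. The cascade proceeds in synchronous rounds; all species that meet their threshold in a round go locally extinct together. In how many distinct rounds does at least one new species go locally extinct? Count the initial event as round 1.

Round 1 — copepods, mussels go locally extinct (initial).
Round 2 — checking thresholds:
  brine shrimp: 1 of 4 neighbours ≥ 1, goes locally extinct.
  limpets: 2 of 8 neighbours < 7, below threshold.
  oysters: 1 of 4 neighbours < 3, below threshold.
Round 3 — no new extinctions; cascade stops.

2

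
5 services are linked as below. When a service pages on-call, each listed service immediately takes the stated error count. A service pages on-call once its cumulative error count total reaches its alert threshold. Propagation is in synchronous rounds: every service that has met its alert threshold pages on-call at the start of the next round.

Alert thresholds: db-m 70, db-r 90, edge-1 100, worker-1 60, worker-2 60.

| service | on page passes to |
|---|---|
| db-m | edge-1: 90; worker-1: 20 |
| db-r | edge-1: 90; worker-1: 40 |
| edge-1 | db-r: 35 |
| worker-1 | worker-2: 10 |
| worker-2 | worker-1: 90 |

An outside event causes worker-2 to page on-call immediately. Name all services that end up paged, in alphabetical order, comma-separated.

Round 1 — worker-2 pages on-call (initial).
  worker-1: +90 → 90 ≥ 60
Round 2 — worker-1 pages on-call.
No further pages.

worker-1, worker-2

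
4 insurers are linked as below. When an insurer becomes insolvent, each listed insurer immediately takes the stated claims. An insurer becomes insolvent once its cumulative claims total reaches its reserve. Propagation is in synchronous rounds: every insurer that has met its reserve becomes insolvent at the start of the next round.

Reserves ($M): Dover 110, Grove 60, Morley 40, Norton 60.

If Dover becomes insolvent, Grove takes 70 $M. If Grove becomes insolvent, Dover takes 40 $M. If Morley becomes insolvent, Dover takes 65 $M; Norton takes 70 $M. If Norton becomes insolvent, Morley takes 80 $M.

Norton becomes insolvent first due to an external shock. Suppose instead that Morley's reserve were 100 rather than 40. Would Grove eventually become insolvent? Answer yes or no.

no

With Morley's reserve at 100:
Round 1 — Norton becomes insolvent (initial).
  Morley: +80 → 80 < 100
No further insolvencies.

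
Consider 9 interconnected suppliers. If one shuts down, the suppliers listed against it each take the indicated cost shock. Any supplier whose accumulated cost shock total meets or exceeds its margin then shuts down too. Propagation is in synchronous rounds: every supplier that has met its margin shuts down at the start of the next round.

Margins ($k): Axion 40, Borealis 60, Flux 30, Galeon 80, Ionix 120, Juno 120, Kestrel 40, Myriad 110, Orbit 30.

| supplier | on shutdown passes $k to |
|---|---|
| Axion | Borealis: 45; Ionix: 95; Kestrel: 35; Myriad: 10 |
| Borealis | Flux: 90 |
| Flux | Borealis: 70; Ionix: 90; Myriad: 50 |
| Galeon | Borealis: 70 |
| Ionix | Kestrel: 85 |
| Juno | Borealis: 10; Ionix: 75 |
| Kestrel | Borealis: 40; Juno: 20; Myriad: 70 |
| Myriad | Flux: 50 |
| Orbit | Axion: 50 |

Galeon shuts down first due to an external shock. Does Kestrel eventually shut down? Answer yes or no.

Round 1 — Galeon shuts down (initial).
  Borealis: +70 → 70 ≥ 60
Round 2 — Borealis shuts down.
  Flux: +90 → 90 ≥ 30
Round 3 — Flux shuts down.
  Ionix: +90 → 90 < 120
  Myriad: +50 → 50 < 110
No further shutdowns.

no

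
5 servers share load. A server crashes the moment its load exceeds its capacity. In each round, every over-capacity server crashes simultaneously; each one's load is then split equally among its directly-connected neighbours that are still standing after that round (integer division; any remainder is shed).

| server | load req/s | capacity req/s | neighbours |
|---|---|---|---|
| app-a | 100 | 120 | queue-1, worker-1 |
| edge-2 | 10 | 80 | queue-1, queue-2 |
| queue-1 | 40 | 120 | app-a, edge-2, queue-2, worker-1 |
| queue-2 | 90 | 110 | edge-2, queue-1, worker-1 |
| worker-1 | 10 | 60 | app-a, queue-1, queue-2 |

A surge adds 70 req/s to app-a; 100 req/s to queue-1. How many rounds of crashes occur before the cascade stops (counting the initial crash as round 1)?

3

Round 1 — app-a at 170 > 120; queue-1 at 140 > 120. app-a, queue-1 crash.
  app-a sheds 170 req/s to worker-1: 170 each.
    worker-1: 10+170 = 180 > 60
  queue-1 sheds 140 req/s to edge-2, queue-2, worker-1: 46 each (2 lost).
    edge-2: 10+46 = 56 ≤ 80
    queue-2: 90+46 = 136 > 110
    worker-1: 180+46 = 226 > 60
Round 2 — queue-2, worker-1 crash.
  queue-2 sheds 136 req/s to edge-2: 136 each.
    edge-2: 56+136 = 192 > 80
  worker-1 sheds 226 req/s: no online neighbours, lost.
Round 3 — edge-2 crashes.
  edge-2 sheds 192 req/s: no online neighbours, lost.
No further crashes.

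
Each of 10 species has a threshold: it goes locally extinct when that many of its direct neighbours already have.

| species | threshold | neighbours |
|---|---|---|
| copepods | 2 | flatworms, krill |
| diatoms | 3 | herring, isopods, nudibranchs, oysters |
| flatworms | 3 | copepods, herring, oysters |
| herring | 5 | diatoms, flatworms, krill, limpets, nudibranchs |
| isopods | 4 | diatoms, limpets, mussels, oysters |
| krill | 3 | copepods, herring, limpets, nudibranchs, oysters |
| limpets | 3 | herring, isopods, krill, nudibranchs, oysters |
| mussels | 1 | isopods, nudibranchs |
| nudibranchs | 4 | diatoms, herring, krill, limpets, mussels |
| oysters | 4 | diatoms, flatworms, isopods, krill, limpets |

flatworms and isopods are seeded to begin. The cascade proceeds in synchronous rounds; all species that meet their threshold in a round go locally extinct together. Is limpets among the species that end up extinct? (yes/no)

Round 1 — flatworms, isopods go locally extinct (initial).
Round 2 — checking thresholds:
  copepods: 1 of 2 neighbours < 2, holds.
  diatoms: 1 of 4 neighbours < 3, holds.
  herring: 1 of 5 neighbours < 5, holds.
  limpets: 1 of 5 neighbours < 3, holds.
  mussels: 1 of 2 neighbours ≥ 1, goes locally extinct.
  oysters: 2 of 5 neighbours < 4, holds.
Round 3 — no new extinctions; cascade stops.

no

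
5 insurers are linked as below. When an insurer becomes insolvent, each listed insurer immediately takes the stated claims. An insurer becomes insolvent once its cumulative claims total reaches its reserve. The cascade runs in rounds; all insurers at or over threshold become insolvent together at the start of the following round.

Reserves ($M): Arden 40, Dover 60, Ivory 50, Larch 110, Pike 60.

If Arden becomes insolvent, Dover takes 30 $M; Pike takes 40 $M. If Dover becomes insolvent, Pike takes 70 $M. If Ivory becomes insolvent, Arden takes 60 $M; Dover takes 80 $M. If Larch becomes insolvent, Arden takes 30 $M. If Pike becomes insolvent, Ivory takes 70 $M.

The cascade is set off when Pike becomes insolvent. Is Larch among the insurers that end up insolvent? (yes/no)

Round 1 — Pike becomes insolvent (initial).
  Ivory: +70 → 70 ≥ 50
Round 2 — Ivory becomes insolvent.
  Arden: +60 → 60 ≥ 40
  Dover: +80 → 80 ≥ 60
Round 3 — Arden, Dover become insolvent.
No further insolvencies.

no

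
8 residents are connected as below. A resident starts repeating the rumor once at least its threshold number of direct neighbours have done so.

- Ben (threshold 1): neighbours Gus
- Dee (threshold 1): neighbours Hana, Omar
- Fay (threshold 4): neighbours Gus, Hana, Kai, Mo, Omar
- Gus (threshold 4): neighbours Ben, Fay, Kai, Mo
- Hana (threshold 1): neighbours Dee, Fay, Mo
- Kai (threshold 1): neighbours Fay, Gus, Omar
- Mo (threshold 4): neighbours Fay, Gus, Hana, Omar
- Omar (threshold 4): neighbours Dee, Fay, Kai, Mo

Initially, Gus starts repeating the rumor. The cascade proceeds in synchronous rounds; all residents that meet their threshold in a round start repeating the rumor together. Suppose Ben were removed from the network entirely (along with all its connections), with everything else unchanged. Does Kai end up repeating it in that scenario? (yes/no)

yes

With Ben removed:
Round 1 — Gus starts repeating the rumor (initial).
Round 2 — checking thresholds:
  Fay: 1 of 5 neighbours < 4, holds.
  Kai: 1 of 3 neighbours ≥ 1, starts repeating the rumor.
  Mo: 1 of 4 neighbours < 4, holds.
Round 3 — no new spreads; cascade stops.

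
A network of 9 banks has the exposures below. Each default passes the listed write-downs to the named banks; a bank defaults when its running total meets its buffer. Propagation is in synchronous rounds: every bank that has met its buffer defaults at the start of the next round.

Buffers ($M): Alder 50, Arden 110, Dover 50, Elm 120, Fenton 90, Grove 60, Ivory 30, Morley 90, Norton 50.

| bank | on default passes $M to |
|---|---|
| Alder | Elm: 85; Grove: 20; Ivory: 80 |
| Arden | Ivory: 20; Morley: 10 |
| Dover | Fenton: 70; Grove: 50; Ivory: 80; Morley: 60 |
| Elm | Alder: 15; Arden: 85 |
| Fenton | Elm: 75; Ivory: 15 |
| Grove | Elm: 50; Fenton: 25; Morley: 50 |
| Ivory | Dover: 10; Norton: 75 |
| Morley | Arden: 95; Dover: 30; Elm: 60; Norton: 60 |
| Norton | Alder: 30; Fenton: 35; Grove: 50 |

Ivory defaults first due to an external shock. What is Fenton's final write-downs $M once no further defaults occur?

35

Round 1 — Ivory defaults (initial).
  Dover: +10 → 10 < 50
  Norton: +75 → 75 ≥ 50
Round 2 — Norton defaults.
  Alder: +30 → 30 < 50
  Fenton: +35 → 35 < 90
  Grove: +50 → 50 < 60
No further defaults.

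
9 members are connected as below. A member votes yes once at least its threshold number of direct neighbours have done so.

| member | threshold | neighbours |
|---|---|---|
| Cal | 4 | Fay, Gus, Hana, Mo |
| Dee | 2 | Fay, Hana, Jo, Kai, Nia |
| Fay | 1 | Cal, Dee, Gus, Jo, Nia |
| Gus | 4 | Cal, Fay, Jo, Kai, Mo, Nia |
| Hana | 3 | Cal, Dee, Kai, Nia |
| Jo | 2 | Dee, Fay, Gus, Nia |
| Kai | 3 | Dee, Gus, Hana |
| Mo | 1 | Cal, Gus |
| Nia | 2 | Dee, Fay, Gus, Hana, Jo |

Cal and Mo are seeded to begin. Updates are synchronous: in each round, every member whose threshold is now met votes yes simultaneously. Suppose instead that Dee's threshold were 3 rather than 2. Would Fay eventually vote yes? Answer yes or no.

With Dee's threshold at 3:
Round 1 — Cal, Mo vote yes (initial).
Round 2 — checking thresholds:
  Fay: 1 of 5 neighbours ≥ 1, votes yes.
  Gus: 2 of 6 neighbours < 4, not yet.
  Hana: 1 of 4 neighbours < 3, not yet.
Round 3 — no new yes votes; cascade stops.

yes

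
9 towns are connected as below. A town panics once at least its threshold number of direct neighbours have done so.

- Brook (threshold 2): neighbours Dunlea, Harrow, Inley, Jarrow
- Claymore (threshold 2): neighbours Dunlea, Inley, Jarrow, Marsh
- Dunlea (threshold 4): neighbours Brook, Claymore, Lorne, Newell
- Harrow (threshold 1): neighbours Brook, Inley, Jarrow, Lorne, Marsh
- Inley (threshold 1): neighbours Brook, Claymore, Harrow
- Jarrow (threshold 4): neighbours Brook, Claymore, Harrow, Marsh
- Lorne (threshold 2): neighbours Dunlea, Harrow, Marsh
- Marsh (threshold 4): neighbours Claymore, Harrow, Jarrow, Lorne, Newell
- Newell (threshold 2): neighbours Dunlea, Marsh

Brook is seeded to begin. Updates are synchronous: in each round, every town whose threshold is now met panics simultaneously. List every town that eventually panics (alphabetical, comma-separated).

Brook, Harrow, Inley

Round 1 — Brook panics (initial).
Round 2 — checking thresholds:
  Dunlea: 1 of 4 neighbours < 4, holds.
  Harrow: 1 of 5 neighbours ≥ 1, panics.
  Inley: 1 of 3 neighbours ≥ 1, panics.
  Jarrow: 1 of 4 neighbours < 4, holds.
Round 3 — no new panics; cascade stops.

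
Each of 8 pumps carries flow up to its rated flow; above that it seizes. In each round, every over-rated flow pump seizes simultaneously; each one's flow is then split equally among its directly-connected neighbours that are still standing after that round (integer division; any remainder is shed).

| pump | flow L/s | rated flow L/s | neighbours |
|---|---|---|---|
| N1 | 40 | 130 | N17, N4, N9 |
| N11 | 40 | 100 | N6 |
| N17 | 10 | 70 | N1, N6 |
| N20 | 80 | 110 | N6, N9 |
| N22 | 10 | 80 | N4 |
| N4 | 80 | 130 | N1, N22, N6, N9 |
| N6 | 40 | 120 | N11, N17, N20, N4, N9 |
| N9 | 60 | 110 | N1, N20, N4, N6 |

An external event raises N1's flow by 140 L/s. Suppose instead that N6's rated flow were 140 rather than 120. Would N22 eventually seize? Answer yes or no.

With N6's rated flow at 140:
Round 1 — N1 at 180 > 130. N1 seizes.
  N1 sheds 180 L/s to N17, N4, N9: 60 each.
    N17: 10+60 = 70 ≤ 70
    N4: 80+60 = 140 > 130
    N9: 60+60 = 120 > 110
Round 2 — N4, N9 seize.
  N4 sheds 140 L/s to N22, N6: 70 each.
    N22: 10+70 = 80 ≤ 80
    N6: 40+70 = 110 ≤ 140
  N9 sheds 120 L/s to N20, N6: 60 each.
    N20: 80+60 = 140 > 110
    N6: 110+60 = 170 > 140
Round 3 — N20, N6 seize.
  N20 sheds 140 L/s: no online neighbours, lost.
  N6 sheds 170 L/s to N11, N17: 85 each.
    N11: 40+85 = 125 > 100
    N17: 70+85 = 155 > 70
Round 4 — N11, N17 seize.
  N11 sheds 125 L/s: no online neighbours, lost.
  N17 sheds 155 L/s: no online neighbours, lost.
No further seizures.

no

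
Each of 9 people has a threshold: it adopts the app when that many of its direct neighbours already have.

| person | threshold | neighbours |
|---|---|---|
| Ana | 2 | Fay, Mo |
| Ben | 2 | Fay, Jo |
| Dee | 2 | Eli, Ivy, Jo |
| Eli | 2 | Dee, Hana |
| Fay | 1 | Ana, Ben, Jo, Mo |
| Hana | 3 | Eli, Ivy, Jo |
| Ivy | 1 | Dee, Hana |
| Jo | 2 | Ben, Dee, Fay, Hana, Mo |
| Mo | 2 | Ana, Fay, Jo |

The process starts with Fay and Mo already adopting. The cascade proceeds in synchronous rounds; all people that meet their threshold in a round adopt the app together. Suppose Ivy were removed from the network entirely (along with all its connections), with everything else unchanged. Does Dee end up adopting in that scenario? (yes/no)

no

With Ivy removed:
Round 1 — Fay, Mo adopt the app (initial).
Round 2 — checking thresholds:
  Ana: 2 of 2 neighbours ≥ 2, adopts the app.
  Ben: 1 of 2 neighbours < 2, below threshold.
  Jo: 2 of 5 neighbours ≥ 2, adopts the app.
Round 3 — checking thresholds:
  Ben: 2 of 2 neighbours ≥ 2, adopts the app.
  Dee: 1 of 2 neighbours < 2, below threshold.
  Hana: 1 of 2 neighbours < 3, below threshold.
Round 4 — no new adoptions; cascade stops.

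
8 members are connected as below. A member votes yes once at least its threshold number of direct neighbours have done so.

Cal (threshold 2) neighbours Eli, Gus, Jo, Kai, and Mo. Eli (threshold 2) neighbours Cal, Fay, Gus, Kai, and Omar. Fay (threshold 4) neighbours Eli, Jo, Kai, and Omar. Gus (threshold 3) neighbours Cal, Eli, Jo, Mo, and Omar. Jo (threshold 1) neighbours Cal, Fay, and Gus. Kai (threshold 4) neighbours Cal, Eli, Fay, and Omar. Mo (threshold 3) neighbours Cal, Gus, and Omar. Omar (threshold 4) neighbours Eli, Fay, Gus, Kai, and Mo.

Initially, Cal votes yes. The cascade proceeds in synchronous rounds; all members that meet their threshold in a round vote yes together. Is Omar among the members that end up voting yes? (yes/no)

Round 1 — Cal votes yes (initial).
Round 2 — checking thresholds:
  Eli: 1 of 5 neighbours < 2, not yet.
  Gus: 1 of 5 neighbours < 3, not yet.
  Jo: 1 of 3 neighbours ≥ 1, votes yes.
  Kai: 1 of 4 neighbours < 4, not yet.
  Mo: 1 of 3 neighbours < 3, not yet.
Round 3 — no new yes votes; cascade stops.

no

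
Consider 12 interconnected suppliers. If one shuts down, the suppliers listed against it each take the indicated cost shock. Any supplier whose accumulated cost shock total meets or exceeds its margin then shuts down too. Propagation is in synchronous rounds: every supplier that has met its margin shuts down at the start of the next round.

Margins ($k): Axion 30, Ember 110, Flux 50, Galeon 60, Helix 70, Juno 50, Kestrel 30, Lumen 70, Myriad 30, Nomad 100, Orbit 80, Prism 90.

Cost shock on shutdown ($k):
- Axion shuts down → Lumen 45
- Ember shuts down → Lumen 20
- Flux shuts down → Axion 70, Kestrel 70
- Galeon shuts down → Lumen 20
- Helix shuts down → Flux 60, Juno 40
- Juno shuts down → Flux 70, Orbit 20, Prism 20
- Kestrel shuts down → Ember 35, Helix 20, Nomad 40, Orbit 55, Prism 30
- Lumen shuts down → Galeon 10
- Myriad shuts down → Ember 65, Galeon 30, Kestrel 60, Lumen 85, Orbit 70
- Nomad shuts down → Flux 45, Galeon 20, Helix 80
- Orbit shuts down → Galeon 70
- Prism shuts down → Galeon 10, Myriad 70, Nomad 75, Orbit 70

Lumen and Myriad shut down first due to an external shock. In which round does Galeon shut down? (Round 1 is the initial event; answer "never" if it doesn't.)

4

Round 1 — Lumen, Myriad shut down (initial).
  Ember: +65 → 65 < 110
  Galeon: +10+30 → 40 < 60
  Kestrel: +60 → 60 ≥ 30
  Orbit: +70 → 70 < 80
Round 2 — Kestrel shuts down.
  Ember: +35 → 100 < 110
  Helix: +20 → 20 < 70
  Nomad: +40 → 40 < 100
  Orbit: +55 → 125 ≥ 80
  Prism: +30 → 30 < 90
Round 3 — Orbit shuts down.
  Galeon: +70 → 110 ≥ 60
Round 4 — Galeon shuts down.
No further shutdowns.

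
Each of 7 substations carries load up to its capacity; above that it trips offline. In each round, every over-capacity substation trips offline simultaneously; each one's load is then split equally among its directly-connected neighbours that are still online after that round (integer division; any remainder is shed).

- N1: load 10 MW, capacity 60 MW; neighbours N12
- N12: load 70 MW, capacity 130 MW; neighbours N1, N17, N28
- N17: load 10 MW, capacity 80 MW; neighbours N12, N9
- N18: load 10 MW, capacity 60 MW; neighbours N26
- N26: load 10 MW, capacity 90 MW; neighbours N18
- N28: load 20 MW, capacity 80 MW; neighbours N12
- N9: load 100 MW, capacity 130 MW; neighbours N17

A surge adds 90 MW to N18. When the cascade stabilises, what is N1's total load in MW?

10

Round 1 — N18 at 100 > 60. N18 trips offline.
  N18 sheds 100 MW to N26: 100 each.
    N26: 10+100 = 110 > 90
Round 2 — N26 trips offline.
  N26 sheds 110 MW: no online neighbours, lost.
No further trips.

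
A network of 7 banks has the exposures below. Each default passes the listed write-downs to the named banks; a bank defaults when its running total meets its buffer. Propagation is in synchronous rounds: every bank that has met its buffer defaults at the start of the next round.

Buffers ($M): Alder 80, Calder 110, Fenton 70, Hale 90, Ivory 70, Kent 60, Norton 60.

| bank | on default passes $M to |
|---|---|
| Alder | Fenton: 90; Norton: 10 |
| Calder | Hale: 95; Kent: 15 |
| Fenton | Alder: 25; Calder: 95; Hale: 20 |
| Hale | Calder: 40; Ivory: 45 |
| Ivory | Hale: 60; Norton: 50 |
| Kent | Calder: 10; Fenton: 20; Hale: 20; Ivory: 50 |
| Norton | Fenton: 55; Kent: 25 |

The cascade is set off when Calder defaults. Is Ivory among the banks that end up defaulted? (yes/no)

Round 1 — Calder defaults (initial).
  Hale: +95 → 95 ≥ 90
  Kent: +15 → 15 < 60
Round 2 — Hale defaults.
  Ivory: +45 → 45 < 70
No further defaults.

no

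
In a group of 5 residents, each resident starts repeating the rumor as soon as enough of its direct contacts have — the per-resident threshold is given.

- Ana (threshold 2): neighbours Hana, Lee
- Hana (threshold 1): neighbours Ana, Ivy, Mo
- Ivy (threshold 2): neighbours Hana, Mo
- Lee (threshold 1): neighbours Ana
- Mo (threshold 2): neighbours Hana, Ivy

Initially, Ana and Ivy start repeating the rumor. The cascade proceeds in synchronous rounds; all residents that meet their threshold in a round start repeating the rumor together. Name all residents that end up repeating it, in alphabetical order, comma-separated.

Ana, Hana, Ivy, Lee, Mo

Round 1 — Ana, Ivy start repeating the rumor (initial).
Round 2 — checking thresholds:
  Hana: 2 of 3 neighbours ≥ 1, starts repeating the rumor.
  Lee: 1 of 1 neighbours ≥ 1, starts repeating the rumor.
  Mo: 1 of 2 neighbours < 2, not yet.
Round 3 — checking thresholds:
  Mo: 2 of 2 neighbours ≥ 2, starts repeating the rumor.
Round 4 — no new spreads; cascade stops.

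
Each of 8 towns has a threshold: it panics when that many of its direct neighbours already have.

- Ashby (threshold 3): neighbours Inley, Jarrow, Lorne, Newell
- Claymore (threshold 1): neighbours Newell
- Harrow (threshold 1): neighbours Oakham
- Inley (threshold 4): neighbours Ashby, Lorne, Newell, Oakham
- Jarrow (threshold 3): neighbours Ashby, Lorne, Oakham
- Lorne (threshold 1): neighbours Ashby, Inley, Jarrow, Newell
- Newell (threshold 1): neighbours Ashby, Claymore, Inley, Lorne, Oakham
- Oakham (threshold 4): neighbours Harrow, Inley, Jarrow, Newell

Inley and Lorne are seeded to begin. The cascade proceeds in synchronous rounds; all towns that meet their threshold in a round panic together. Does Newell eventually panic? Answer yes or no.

Round 1 — Inley, Lorne panic (initial).
Round 2 — checking thresholds:
  Ashby: 2 of 4 neighbours < 3, holds.
  Jarrow: 1 of 3 neighbours < 3, holds.
  Newell: 2 of 5 neighbours ≥ 1, panics.
  Oakham: 1 of 4 neighbours < 4, holds.
Round 3 — checking thresholds:
  Ashby: 3 of 4 neighbours ≥ 3, panics.
  Claymore: 1 of 1 neighbours ≥ 1, panics.
  Jarrow: 1 of 3 neighbours < 3, holds.
  Oakham: 2 of 4 neighbours < 4, holds.
Round 4 — no new panics; cascade stops.

yes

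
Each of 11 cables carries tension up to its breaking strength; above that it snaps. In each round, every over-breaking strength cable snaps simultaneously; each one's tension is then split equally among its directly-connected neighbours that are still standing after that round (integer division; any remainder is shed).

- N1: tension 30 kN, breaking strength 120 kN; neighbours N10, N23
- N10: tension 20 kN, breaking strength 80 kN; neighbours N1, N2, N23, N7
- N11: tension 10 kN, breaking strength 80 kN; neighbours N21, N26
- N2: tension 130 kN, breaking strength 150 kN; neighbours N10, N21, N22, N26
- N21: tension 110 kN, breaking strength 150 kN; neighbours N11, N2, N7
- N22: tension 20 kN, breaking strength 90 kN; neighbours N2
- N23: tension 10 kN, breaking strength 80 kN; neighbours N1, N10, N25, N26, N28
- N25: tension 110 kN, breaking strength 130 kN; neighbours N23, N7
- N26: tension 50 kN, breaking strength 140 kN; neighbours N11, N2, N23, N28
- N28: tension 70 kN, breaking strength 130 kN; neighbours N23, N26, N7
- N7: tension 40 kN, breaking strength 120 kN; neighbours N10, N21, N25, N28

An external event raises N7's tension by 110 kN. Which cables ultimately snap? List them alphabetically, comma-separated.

N10, N11, N2, N21, N22, N23, N25, N26, N28, N7

Round 1 — N7 at 150 > 120. N7 snaps.
  N7 sheds 150 kN to N10, N21, N25, N28: 37 each (2 lost).
    N10: 20+37 = 57 ≤ 80
    N21: 110+37 = 147 ≤ 150
    N25: 110+37 = 147 > 130
    N28: 70+37 = 107 ≤ 130
Round 2 — N25 snaps.
  N25 sheds 147 kN to N23: 147 each.
    N23: 10+147 = 157 > 80
Round 3 — N23 snaps.
  N23 sheds 157 kN to N1, N10, N26, N28: 39 each (1 lost).
    N1: 30+39 = 69 ≤ 120
    N10: 57+39 = 96 > 80
    N26: 50+39 = 89 ≤ 140
    N28: 107+39 = 146 > 130
Round 4 — N10, N28 snap.
  N10 sheds 96 kN to N1, N2: 48 each.
    N1: 69+48 = 117 ≤ 120
    N2: 130+48 = 178 > 150
  N28 sheds 146 kN to N26: 146 each.
    N26: 89+146 = 235 > 140
Round 5 — N2, N26 snap.
  N2 sheds 178 kN to N21, N22: 89 each.
    N21: 147+89 = 236 > 150
    N22: 20+89 = 109 > 90
  N26 sheds 235 kN to N11: 235 each.
    N11: 10+235 = 245 > 80
Round 6 — N11, N21, N22 snap.
  N11 sheds 245 kN: no online neighbours, lost.
  N21 sheds 236 kN: no online neighbours, lost.
  N22 sheds 109 kN: no online neighbours, lost.
No further breaks.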